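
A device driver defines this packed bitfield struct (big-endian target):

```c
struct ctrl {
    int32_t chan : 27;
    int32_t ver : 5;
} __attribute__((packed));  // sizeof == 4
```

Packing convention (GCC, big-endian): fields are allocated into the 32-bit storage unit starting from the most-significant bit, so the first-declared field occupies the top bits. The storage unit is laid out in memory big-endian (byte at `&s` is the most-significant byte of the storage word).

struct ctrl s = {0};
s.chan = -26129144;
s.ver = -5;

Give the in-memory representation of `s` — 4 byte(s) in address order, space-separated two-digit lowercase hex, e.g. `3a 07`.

chan (27b) val=-26129144 bits=0x6714d08 at bit 5: 0xce29a100
ver (5b) val=-5 bits=0x1b at bit 0: 0xce29a11b
word = 0xce29a11b → big-endian bytes:
  [0]=0xce  [1]=0x29  [2]=0xa1  [3]=0x1b

ce 29 a1 1b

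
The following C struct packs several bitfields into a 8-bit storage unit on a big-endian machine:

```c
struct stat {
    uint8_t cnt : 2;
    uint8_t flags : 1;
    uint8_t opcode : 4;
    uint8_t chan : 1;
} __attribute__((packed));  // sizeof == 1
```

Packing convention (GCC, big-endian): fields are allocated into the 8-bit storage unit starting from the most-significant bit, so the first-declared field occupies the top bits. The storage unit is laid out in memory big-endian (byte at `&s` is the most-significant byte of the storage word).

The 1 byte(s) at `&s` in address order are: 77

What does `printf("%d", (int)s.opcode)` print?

[0]=0x77 (big-endian) → word 0x77
cnt:2 @ bit 6 → (0x77>>6)&0x3 = 0x1
flags:1 @ bit 5 → (0x77>>5)&0x1 = 0x1
opcode:4 @ bit 1 → (0x77>>1)&0xf = 0xb  ←
chan:1 @ bit 0 → (0x77>>0)&0x1 = 0x1

11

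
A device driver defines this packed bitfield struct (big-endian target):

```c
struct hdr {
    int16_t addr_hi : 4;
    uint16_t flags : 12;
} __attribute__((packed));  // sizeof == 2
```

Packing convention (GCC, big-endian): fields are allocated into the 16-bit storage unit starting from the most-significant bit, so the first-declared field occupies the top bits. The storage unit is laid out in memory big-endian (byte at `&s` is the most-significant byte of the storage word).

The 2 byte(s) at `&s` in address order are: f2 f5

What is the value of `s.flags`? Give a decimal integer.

757

[0]=0xf2 [1]=0xf5 (big-endian) → word 0xf2f5
addr_hi:4 @ bit 12 → (0xf2f5>>12)&0xf = 0xf
flags:12 @ bit 0 → (0xf2f5>>0)&0xfff = 0x2f5  ←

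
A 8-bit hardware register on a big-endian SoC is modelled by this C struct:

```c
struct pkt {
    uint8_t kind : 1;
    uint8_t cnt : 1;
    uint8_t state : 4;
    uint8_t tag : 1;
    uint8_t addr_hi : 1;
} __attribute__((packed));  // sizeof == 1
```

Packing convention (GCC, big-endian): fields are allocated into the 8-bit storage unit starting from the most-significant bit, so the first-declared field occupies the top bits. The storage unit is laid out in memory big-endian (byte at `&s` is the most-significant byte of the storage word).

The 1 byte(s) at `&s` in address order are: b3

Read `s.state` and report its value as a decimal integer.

[0]=0xb3 (big-endian) → word 0xb3
kind:1 @ bit 7 → (0xb3>>7)&0x1 = 0x1
cnt:1 @ bit 6 → (0xb3>>6)&0x1 = 0x0
state:4 @ bit 2 → (0xb3>>2)&0xf = 0xc  ←
tag:1 @ bit 1 → (0xb3>>1)&0x1 = 0x1
addr_hi:1 @ bit 0 → (0xb3>>0)&0x1 = 0x1

12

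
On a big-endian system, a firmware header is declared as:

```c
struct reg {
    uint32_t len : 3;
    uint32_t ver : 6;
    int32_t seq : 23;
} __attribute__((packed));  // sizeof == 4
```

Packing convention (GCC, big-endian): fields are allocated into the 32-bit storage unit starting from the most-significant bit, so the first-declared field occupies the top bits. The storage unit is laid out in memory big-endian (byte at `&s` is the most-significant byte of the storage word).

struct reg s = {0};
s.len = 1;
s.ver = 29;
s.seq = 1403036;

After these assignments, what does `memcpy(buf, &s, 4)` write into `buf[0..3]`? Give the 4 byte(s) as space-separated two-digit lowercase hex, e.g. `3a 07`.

len (3b) val=1 bits=0x1 at bit 29: 0x20000000
ver (6b) val=29 bits=0x1d at bit 23: 0x2e800000
seq (23b) val=1403036 bits=0x15689c at bit 0: 0x2e95689c
word = 0x2e95689c → big-endian bytes:
  [0]=0x2e  [1]=0x95  [2]=0x68  [3]=0x9c

2e 95 68 9c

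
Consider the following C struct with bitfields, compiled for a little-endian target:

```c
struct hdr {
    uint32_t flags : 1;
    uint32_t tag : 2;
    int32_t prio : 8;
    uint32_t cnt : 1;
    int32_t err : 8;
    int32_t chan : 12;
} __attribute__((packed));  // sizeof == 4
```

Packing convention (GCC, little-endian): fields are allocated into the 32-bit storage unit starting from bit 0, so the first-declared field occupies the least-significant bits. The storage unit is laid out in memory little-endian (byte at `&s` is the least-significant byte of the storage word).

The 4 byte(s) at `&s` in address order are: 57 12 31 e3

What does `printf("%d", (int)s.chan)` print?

-461

[0]=0x57 [1]=0x12 [2]=0x31 [3]=0xe3 (little-endian) → word 0xe3311257
flags:1 @ bit 0 → (0xe3311257>>0)&0x1 = 0x1
tag:2 @ bit 1 → (0xe3311257>>1)&0x3 = 0x3
prio:8 @ bit 3 → (0xe3311257>>3)&0xff = 0x4a
cnt:1 @ bit 11 → (0xe3311257>>11)&0x1 = 0x0
err:8 @ bit 12 → (0xe3311257>>12)&0xff = 0x11
chan:12 @ bit 20 → (0xe3311257>>20)&0xfff = 0xe33  ←
chan signed 12b, MSB=1: 3635 - 4096 = -461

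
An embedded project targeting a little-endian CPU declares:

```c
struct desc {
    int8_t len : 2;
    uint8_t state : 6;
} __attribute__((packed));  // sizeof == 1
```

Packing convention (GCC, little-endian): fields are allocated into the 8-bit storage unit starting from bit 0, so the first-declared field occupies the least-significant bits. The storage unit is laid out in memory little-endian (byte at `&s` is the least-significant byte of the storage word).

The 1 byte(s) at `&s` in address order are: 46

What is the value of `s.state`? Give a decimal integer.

17

[0]=0x46 (little-endian) → word 0x46
len [0+:2] = (word>>0) & 0x3 = 2
state [2+:6] = (word>>2) & 0x3f = 17  ←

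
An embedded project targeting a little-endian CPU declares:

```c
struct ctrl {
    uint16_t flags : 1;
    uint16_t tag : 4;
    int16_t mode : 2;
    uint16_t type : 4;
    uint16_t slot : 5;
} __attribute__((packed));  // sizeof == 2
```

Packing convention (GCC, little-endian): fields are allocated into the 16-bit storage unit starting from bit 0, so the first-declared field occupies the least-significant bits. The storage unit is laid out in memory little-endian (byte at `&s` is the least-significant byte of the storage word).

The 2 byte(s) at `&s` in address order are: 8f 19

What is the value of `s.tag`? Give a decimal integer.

7

[0]=0x8f [1]=0x19 (little-endian) → word 0x198f
flags [0+:1] = (word>>0) & 0x1 = 1
tag [1+:4] = (word>>1) & 0xf = 7  ←
mode [5+:2] = (word>>5) & 0x3 = 0
type [7+:4] = (word>>7) & 0xf = 3
slot [11+:5] = (word>>11) & 0x1f = 3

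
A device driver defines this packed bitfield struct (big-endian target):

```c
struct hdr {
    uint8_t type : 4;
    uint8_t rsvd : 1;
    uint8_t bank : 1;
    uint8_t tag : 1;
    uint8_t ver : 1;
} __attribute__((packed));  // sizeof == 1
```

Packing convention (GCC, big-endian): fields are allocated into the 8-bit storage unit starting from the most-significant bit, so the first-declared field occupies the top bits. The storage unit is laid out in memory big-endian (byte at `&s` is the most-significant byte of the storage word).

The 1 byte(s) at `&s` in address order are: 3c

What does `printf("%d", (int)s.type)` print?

3

[0]=0x3c (big-endian) → word 0x3c
type [4+:4] = (word>>4) & 0xf = 3  ←
rsvd [3+:1] = (word>>3) & 0x1 = 1
bank [2+:1] = (word>>2) & 0x1 = 1
tag [1+:1] = (word>>1) & 0x1 = 0
ver [0+:1] = (word>>0) & 0x1 = 0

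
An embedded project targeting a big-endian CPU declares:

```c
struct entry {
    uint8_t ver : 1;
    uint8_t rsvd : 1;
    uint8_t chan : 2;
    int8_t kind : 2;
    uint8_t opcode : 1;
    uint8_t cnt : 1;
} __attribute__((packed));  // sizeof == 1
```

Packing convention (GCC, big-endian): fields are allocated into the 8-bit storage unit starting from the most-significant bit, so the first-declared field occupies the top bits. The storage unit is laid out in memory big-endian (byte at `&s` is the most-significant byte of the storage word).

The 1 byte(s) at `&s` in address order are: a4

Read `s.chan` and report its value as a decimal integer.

[0]=0xa4 (big-endian) → word 0xa4
ver [7+:1] = (word>>7) & 0x1 = 1
rsvd [6+:1] = (word>>6) & 0x1 = 0
chan [4+:2] = (word>>4) & 0x3 = 2  ←
kind [2+:2] = (word>>2) & 0x3 = 1
opcode [1+:1] = (word>>1) & 0x1 = 0
cnt [0+:1] = (word>>0) & 0x1 = 0

2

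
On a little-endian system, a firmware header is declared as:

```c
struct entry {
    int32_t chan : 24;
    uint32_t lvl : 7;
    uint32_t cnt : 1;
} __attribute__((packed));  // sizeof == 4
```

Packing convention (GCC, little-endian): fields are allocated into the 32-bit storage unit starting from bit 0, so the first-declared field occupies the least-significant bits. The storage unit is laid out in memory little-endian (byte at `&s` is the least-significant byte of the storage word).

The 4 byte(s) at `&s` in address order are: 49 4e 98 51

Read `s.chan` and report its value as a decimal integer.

[0]=0x49 [1]=0x4e [2]=0x98 [3]=0x51 (little-endian) → word 0x51984e49
chan:24 @ bit 0 → (0x51984e49>>0)&0xffffff = 0x984e49  ←
lvl:7 @ bit 24 → (0x51984e49>>24)&0x7f = 0x51
cnt:1 @ bit 31 → (0x51984e49>>31)&0x1 = 0x0
chan signed 24b, MSB=1: 9981513 - 16777216 = -6795703

-6795703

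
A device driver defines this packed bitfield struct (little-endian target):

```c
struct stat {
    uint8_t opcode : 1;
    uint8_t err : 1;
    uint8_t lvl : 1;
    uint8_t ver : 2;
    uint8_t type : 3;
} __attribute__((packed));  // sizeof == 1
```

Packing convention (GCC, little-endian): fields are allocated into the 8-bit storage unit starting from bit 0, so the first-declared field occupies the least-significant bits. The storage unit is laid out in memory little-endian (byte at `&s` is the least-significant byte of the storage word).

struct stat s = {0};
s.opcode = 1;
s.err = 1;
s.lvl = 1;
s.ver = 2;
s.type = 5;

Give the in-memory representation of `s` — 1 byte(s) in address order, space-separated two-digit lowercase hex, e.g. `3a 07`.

b7

[0+:1] opcode=1 & 0x1 = 0x1; word=0x01
[1+:1] err=1 & 0x1 = 0x1; word=0x03
[2+:1] lvl=1 & 0x1 = 0x1; word=0x07
[3+:2] ver=2 & 0x3 = 0x2; word=0x17
[5+:3] type=5 & 0x7 = 0x5; word=0xb7
word = 0xb7 → little-endian bytes:
  [0]=0xb7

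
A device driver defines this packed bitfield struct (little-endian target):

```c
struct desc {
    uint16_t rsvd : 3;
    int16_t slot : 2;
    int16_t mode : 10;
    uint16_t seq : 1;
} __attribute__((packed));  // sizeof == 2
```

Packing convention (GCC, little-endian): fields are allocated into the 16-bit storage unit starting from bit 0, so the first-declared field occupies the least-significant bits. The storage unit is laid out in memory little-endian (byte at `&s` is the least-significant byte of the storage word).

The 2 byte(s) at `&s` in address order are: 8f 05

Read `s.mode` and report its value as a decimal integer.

44

[0]=0x8f [1]=0x05 (little-endian) → word 0x058f
rsvd [0+:3] = (word>>0) & 0x7 = 7
slot [3+:2] = (word>>3) & 0x3 = 1
mode [5+:10] = (word>>5) & 0x3ff = 44  ←
seq [15+:1] = (word>>15) & 0x1 = 0
mode signed 10b, MSB=0: value = 44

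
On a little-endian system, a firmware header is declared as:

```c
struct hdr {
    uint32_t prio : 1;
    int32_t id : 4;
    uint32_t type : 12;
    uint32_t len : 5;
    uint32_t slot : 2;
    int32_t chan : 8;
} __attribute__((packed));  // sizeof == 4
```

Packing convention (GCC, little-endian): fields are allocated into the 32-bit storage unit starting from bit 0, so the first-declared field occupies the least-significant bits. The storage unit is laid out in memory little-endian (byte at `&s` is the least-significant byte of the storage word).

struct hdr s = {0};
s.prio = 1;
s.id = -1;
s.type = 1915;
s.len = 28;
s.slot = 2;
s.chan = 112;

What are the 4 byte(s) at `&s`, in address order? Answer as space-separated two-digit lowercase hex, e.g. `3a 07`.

prio:1 = 1 → 0x1 << 0 → word 0x00000001
id:4 = -1 → 0xf << 1 → word 0x0000001f
type:12 = 1915 → 0x77b << 5 → word 0x0000ef7f
len:5 = 28 → 0x1c << 17 → word 0x0038ef7f
slot:2 = 2 → 0x2 << 22 → word 0x00b8ef7f
chan:8 = 112 → 0x70 << 24 → word 0x70b8ef7f
word = 0x70b8ef7f → little-endian bytes:
  [0]=0x7f  [1]=0xef  [2]=0xb8  [3]=0x70

7f ef b8 70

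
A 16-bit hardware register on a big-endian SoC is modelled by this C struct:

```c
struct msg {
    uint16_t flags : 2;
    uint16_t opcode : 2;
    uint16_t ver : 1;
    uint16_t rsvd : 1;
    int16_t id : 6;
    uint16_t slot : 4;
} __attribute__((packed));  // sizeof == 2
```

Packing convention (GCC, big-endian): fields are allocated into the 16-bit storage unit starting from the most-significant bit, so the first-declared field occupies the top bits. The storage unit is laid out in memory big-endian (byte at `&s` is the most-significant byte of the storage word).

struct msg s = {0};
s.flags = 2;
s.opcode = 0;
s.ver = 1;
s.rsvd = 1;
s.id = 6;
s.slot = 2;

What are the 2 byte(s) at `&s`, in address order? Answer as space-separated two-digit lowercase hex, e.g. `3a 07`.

8c 62

[14+:2] flags=2 & 0x3 = 0x2; word=0x8000
[12+:2] opcode=0 & 0x3 = 0x0; word=0x8000
[11+:1] ver=1 & 0x1 = 0x1; word=0x8800
[10+:1] rsvd=1 & 0x1 = 0x1; word=0x8c00
[4+:6] id=6 & 0x3f = 0x6; word=0x8c60
[0+:4] slot=2 & 0xf = 0x2; word=0x8c62
word = 0x8c62 → big-endian bytes:
  [0]=0x8c  [1]=0x62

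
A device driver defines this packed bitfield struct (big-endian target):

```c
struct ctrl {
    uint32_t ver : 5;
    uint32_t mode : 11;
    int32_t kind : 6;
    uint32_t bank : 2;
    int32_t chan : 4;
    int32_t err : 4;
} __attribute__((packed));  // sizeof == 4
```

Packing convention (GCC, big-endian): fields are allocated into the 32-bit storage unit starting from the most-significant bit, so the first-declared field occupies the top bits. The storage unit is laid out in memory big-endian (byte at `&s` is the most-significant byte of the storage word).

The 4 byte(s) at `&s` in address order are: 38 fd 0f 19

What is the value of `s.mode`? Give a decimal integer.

[0]=0x38 [1]=0xfd [2]=0x0f [3]=0x19 (big-endian) → word 0x38fd0f19
ver:5 @ bit 27 → (0x38fd0f19>>27)&0x1f = 0x7
mode:11 @ bit 16 → (0x38fd0f19>>16)&0x7ff = 0xfd  ←
kind:6 @ bit 10 → (0x38fd0f19>>10)&0x3f = 0x3
bank:2 @ bit 8 → (0x38fd0f19>>8)&0x3 = 0x3
chan:4 @ bit 4 → (0x38fd0f19>>4)&0xf = 0x1
err:4 @ bit 0 → (0x38fd0f19>>0)&0xf = 0x9

253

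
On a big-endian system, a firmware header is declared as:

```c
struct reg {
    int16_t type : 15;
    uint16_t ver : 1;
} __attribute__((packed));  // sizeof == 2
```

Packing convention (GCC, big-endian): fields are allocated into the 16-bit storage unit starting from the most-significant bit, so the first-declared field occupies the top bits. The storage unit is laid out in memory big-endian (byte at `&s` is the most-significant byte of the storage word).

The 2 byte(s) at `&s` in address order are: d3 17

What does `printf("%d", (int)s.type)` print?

[0]=0xd3 [1]=0x17 (big-endian) → word 0xd317
type:15 @ bit 1 → (0xd317>>1)&0x7fff = 0x698b  ←
ver:1 @ bit 0 → (0xd317>>0)&0x1 = 0x1
type signed 15b, MSB=1: 27019 - 32768 = -5749

-5749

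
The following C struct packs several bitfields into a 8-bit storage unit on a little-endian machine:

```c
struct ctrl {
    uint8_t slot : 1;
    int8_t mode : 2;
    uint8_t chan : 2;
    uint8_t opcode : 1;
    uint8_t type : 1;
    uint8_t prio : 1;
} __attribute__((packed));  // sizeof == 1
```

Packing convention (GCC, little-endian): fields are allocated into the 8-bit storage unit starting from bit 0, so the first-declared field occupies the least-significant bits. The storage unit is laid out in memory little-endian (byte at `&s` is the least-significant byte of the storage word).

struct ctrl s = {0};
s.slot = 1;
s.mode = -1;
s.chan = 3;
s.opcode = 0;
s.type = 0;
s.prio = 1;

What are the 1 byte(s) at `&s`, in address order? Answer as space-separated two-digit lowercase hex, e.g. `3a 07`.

9f

slot:1 = 1 → 0x1 << 0 → word 0x01
mode:2 = -1 → 0x3 << 1 → word 0x07
chan:2 = 3 → 0x3 << 3 → word 0x1f
opcode:1 = 0 → 0x0 << 5 → word 0x1f
type:1 = 0 → 0x0 << 6 → word 0x1f
prio:1 = 1 → 0x1 << 7 → word 0x9f
word = 0x9f → little-endian bytes:
  [0]=0x9f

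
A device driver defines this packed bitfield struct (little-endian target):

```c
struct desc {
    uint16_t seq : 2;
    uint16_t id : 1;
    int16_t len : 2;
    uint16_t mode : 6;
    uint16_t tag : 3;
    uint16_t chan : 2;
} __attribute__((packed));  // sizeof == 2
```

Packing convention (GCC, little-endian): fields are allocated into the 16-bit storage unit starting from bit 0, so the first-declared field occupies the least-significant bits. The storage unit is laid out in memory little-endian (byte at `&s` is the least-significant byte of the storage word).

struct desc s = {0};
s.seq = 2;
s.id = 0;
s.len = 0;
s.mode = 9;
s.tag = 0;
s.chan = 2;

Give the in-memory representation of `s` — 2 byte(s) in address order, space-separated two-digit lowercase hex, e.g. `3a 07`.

[0+:2] seq=2 & 0x3 = 0x2; word=0x0002
[2+:1] id=0 & 0x1 = 0x0; word=0x0002
[3+:2] len=0 & 0x3 = 0x0; word=0x0002
[5+:6] mode=9 & 0x3f = 0x9; word=0x0122
[11+:3] tag=0 & 0x7 = 0x0; word=0x0122
[14+:2] chan=2 & 0x3 = 0x2; word=0x8122
word = 0x8122 → little-endian bytes:
  [0]=0x22  [1]=0x81

22 81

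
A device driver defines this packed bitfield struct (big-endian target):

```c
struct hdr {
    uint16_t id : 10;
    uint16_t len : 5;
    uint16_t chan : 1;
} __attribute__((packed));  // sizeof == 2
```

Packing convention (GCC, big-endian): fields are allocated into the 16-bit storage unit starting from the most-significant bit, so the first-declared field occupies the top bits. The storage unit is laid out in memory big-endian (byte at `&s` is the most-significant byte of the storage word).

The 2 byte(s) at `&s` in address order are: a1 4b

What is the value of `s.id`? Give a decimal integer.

[0]=0xa1 [1]=0x4b (big-endian) → word 0xa14b
id:10 @ bit 6 → (0xa14b>>6)&0x3ff = 0x285  ←
len:5 @ bit 1 → (0xa14b>>1)&0x1f = 0x5
chan:1 @ bit 0 → (0xa14b>>0)&0x1 = 0x1

645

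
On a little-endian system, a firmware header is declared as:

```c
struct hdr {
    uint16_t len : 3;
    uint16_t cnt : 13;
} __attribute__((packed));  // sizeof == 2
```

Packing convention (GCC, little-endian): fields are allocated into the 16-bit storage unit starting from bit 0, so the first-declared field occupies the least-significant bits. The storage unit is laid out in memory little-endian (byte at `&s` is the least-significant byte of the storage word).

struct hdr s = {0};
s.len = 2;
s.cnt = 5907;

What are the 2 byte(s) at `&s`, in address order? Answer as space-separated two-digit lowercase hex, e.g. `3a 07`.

9a b8

[0+:3] len=2 & 0x7 = 0x2; word=0x0002
[3+:13] cnt=5907 & 0x1fff = 0x1713; word=0xb89a
word = 0xb89a → little-endian bytes:
  [0]=0x9a  [1]=0xb8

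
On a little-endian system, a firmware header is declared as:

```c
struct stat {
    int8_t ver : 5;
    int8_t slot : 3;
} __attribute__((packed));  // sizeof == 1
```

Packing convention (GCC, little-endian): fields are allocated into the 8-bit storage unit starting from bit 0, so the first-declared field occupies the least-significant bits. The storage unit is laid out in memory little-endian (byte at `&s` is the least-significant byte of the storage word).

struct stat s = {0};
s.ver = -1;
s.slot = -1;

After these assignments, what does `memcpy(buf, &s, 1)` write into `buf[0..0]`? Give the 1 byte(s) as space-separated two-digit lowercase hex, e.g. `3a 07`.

ver (5b) val=-1 bits=0x1f at bit 0: 0x1f
slot (3b) val=-1 bits=0x7 at bit 5: 0xff
word = 0xff → little-endian bytes:
  [0]=0xff

ff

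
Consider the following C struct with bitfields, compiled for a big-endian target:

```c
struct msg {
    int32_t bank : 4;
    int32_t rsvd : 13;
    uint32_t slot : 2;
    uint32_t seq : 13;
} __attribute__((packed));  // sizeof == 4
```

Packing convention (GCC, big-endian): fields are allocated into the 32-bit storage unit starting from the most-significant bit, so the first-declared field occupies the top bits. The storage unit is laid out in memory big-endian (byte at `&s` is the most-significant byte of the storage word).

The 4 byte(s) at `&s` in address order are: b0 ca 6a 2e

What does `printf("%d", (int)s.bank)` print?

[0]=0xb0 [1]=0xca [2]=0x6a [3]=0x2e (big-endian) → word 0xb0ca6a2e
bank:4 @ bit 28 → (0xb0ca6a2e>>28)&0xf = 0xb  ←
rsvd:13 @ bit 15 → (0xb0ca6a2e>>15)&0x1fff = 0x194
slot:2 @ bit 13 → (0xb0ca6a2e>>13)&0x3 = 0x3
seq:13 @ bit 0 → (0xb0ca6a2e>>0)&0x1fff = 0xa2e
bank signed 4b, MSB=1: 11 - 16 = -5

-5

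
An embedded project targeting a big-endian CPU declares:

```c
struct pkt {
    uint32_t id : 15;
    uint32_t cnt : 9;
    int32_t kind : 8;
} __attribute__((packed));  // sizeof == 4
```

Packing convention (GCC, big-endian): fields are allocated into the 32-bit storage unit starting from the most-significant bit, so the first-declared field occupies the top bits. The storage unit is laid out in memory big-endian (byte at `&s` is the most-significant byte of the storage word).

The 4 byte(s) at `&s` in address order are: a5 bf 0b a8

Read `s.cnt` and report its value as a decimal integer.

267

[0]=0xa5 [1]=0xbf [2]=0x0b [3]=0xa8 (big-endian) → word 0xa5bf0ba8
id [17+:15] = (word>>17) & 0x7fff = 21215
cnt [8+:9] = (word>>8) & 0x1ff = 267  ←
kind [0+:8] = (word>>0) & 0xff = 168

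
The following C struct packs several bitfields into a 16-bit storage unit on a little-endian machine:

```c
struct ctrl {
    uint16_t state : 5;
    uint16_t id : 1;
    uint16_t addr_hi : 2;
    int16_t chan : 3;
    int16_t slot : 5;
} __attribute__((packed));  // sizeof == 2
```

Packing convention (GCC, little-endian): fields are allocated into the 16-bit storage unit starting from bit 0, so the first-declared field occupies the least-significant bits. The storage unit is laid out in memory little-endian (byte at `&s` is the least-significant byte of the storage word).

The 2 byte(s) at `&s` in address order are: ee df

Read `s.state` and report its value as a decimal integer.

14

[0]=0xee [1]=0xdf (little-endian) → word 0xdfee
state:5 @ bit 0 → (0xdfee>>0)&0x1f = 0xe  ←
id:1 @ bit 5 → (0xdfee>>5)&0x1 = 0x1
addr_hi:2 @ bit 6 → (0xdfee>>6)&0x3 = 0x3
chan:3 @ bit 8 → (0xdfee>>8)&0x7 = 0x7
slot:5 @ bit 11 → (0xdfee>>11)&0x1f = 0x1b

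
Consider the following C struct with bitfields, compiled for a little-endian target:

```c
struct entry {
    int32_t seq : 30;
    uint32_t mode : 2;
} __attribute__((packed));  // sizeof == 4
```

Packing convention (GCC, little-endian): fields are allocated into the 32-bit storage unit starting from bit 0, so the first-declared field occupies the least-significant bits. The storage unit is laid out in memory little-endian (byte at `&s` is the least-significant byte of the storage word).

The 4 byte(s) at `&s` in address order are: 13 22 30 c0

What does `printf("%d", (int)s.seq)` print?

3154451

[0]=0x13 [1]=0x22 [2]=0x30 [3]=0xc0 (little-endian) → word 0xc0302213
seq:30 @ bit 0 → (0xc0302213>>0)&0x3fffffff = 0x302213  ←
mode:2 @ bit 30 → (0xc0302213>>30)&0x3 = 0x3
seq signed 30b, MSB=0: value = 3154451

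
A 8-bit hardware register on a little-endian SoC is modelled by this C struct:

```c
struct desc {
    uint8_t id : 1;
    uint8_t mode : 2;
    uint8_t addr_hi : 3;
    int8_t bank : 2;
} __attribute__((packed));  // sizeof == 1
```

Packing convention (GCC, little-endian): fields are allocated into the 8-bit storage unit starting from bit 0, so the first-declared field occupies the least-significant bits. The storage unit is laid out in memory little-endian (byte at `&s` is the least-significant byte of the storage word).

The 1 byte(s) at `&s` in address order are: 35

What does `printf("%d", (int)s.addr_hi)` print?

6

[0]=0x35 (little-endian) → word 0x35
id [0+:1] = (word>>0) & 0x1 = 1
mode [1+:2] = (word>>1) & 0x3 = 2
addr_hi [3+:3] = (word>>3) & 0x7 = 6  ←
bank [6+:2] = (word>>6) & 0x3 = 0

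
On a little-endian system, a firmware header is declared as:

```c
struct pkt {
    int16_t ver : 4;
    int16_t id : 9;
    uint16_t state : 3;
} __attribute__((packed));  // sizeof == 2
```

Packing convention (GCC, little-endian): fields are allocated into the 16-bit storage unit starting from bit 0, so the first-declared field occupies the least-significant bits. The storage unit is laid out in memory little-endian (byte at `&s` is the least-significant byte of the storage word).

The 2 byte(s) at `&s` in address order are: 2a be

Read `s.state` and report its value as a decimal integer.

5

[0]=0x2a [1]=0xbe (little-endian) → word 0xbe2a
ver:4 @ bit 0 → (0xbe2a>>0)&0xf = 0xa
id:9 @ bit 4 → (0xbe2a>>4)&0x1ff = 0x1e2
state:3 @ bit 13 → (0xbe2a>>13)&0x7 = 0x5  ←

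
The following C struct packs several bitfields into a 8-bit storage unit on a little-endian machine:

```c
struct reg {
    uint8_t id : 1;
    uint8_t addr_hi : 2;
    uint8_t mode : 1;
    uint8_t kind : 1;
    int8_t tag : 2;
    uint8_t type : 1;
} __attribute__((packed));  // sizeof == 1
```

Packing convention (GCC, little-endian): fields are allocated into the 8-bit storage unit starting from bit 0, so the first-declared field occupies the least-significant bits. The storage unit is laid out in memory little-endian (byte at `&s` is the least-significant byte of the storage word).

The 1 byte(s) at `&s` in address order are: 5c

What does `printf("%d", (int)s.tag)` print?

-2

[0]=0x5c (little-endian) → word 0x5c
id:1 @ bit 0 → (0x5c>>0)&0x1 = 0x0
addr_hi:2 @ bit 1 → (0x5c>>1)&0x3 = 0x2
mode:1 @ bit 3 → (0x5c>>3)&0x1 = 0x1
kind:1 @ bit 4 → (0x5c>>4)&0x1 = 0x1
tag:2 @ bit 5 → (0x5c>>5)&0x3 = 0x2  ←
type:1 @ bit 7 → (0x5c>>7)&0x1 = 0x0
tag signed 2b, MSB=1: 2 - 4 = -2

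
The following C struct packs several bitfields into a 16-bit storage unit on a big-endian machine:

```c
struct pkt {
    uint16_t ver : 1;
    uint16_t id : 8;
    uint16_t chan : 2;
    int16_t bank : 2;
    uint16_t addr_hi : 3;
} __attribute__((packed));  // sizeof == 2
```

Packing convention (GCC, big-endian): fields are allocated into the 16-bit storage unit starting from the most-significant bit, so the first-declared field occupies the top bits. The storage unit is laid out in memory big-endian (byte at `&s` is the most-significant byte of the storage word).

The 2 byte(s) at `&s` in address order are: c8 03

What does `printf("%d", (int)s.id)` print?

144

[0]=0xc8 [1]=0x03 (big-endian) → word 0xc803
ver [15+:1] = (word>>15) & 0x1 = 1
id [7+:8] = (word>>7) & 0xff = 144  ←
chan [5+:2] = (word>>5) & 0x3 = 0
bank [3+:2] = (word>>3) & 0x3 = 0
addr_hi [0+:3] = (word>>0) & 0x7 = 3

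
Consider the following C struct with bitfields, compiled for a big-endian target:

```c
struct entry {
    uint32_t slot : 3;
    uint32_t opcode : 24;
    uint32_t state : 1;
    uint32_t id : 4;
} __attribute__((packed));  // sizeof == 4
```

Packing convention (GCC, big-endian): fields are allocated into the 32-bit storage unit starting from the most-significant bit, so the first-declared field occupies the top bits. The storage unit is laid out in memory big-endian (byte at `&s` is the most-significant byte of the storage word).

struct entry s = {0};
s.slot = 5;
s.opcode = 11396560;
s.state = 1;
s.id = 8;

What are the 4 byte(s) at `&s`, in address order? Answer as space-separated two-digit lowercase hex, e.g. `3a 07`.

slot (3b) val=5 bits=0x5 at bit 29: 0xa0000000
opcode (24b) val=11396560 bits=0xade5d0 at bit 5: 0xb5bcba00
state (1b) val=1 bits=0x1 at bit 4: 0xb5bcba10
id (4b) val=8 bits=0x8 at bit 0: 0xb5bcba18
word = 0xb5bcba18 → big-endian bytes:
  [0]=0xb5  [1]=0xbc  [2]=0xba  [3]=0x18

b5 bc ba 18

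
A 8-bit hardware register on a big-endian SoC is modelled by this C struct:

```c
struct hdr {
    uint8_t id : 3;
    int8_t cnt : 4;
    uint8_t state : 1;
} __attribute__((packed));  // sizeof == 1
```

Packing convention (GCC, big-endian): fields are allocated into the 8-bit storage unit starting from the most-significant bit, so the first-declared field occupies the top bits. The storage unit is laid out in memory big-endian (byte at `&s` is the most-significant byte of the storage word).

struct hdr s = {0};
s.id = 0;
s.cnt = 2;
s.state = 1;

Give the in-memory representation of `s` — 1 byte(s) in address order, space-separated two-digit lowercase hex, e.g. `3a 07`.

05

id:3 = 0 → 0x0 << 5 → word 0x00
cnt:4 = 2 → 0x2 << 1 → word 0x04
state:1 = 1 → 0x1 << 0 → word 0x05
word = 0x05 → big-endian bytes:
  [0]=0x05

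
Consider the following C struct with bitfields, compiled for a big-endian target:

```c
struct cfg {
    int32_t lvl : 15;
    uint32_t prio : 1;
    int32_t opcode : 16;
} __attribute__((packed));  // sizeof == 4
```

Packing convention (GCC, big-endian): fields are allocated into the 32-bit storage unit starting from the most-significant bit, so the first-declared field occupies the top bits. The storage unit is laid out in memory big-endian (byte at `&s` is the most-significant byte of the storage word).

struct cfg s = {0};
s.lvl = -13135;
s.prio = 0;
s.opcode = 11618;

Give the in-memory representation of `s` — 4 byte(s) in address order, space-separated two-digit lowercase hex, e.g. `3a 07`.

99 62 2d 62

lvl (15b) val=-13135 bits=0x4cb1 at bit 17: 0x99620000
prio (1b) val=0 bits=0x0 at bit 16: 0x99620000
opcode (16b) val=11618 bits=0x2d62 at bit 0: 0x99622d62
word = 0x99622d62 → big-endian bytes:
  [0]=0x99  [1]=0x62  [2]=0x2d  [3]=0x62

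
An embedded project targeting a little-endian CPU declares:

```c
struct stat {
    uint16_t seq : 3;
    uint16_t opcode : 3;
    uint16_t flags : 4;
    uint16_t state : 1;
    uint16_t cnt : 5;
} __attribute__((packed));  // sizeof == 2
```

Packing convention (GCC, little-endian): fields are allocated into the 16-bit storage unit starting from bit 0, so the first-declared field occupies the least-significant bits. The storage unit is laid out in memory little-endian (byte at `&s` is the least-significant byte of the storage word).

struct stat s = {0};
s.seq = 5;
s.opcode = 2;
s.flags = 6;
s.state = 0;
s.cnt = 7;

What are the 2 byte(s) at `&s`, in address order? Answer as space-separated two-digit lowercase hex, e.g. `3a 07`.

seq (3b) val=5 bits=0x5 at bit 0: 0x0005
opcode (3b) val=2 bits=0x2 at bit 3: 0x0015
flags (4b) val=6 bits=0x6 at bit 6: 0x0195
state (1b) val=0 bits=0x0 at bit 10: 0x0195
cnt (5b) val=7 bits=0x7 at bit 11: 0x3995
word = 0x3995 → little-endian bytes:
  [0]=0x95  [1]=0x39

95 39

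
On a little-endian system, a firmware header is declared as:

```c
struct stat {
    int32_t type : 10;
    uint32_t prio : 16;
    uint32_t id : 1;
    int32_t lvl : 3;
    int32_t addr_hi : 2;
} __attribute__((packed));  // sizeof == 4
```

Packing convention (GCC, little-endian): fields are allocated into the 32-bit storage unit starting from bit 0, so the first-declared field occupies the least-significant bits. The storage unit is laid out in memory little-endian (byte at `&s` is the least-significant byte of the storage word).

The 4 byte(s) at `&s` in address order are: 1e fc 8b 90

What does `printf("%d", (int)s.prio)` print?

8959

[0]=0x1e [1]=0xfc [2]=0x8b [3]=0x90 (little-endian) → word 0x908bfc1e
type:10 @ bit 0 → (0x908bfc1e>>0)&0x3ff = 0x1e
prio:16 @ bit 10 → (0x908bfc1e>>10)&0xffff = 0x22ff  ←
id:1 @ bit 26 → (0x908bfc1e>>26)&0x1 = 0x0
lvl:3 @ bit 27 → (0x908bfc1e>>27)&0x7 = 0x2
addr_hi:2 @ bit 30 → (0x908bfc1e>>30)&0x3 = 0x2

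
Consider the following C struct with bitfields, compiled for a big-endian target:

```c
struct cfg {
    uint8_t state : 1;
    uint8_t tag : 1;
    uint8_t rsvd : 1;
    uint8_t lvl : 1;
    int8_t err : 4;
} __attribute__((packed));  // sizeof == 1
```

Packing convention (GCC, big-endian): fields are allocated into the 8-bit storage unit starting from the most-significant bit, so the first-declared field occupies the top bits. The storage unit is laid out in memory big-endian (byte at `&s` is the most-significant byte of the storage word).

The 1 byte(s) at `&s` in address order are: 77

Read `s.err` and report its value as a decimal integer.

[0]=0x77 (big-endian) → word 0x77
state [7+:1] = (word>>7) & 0x1 = 0
tag [6+:1] = (word>>6) & 0x1 = 1
rsvd [5+:1] = (word>>5) & 0x1 = 1
lvl [4+:1] = (word>>4) & 0x1 = 1
err [0+:4] = (word>>0) & 0xf = 7  ←
err signed 4b, MSB=0: value = 7

7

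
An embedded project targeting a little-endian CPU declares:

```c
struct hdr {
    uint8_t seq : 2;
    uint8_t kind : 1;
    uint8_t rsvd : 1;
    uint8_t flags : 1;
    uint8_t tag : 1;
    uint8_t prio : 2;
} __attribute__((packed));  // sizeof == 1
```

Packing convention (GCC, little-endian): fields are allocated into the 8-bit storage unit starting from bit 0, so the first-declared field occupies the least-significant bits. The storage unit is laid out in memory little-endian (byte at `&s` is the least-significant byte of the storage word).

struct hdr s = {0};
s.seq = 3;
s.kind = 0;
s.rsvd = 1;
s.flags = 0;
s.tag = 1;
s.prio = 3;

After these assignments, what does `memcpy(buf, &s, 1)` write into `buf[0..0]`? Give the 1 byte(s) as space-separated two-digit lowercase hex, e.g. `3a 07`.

eb

[0+:2] seq=3 & 0x3 = 0x3; word=0x03
[2+:1] kind=0 & 0x1 = 0x0; word=0x03
[3+:1] rsvd=1 & 0x1 = 0x1; word=0x0b
[4+:1] flags=0 & 0x1 = 0x0; word=0x0b
[5+:1] tag=1 & 0x1 = 0x1; word=0x2b
[6+:2] prio=3 & 0x3 = 0x3; word=0xeb
word = 0xeb → little-endian bytes:
  [0]=0xeb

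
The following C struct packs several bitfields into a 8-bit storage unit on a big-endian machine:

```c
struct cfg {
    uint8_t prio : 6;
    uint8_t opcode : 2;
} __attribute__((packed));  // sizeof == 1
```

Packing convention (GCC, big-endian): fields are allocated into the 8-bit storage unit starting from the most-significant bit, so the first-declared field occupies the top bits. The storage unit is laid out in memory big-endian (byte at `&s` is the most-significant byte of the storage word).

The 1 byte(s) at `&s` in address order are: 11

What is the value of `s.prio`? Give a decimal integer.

4

[0]=0x11 (big-endian) → word 0x11
prio [2+:6] = (word>>2) & 0x3f = 4  ←
opcode [0+:2] = (word>>0) & 0x3 = 1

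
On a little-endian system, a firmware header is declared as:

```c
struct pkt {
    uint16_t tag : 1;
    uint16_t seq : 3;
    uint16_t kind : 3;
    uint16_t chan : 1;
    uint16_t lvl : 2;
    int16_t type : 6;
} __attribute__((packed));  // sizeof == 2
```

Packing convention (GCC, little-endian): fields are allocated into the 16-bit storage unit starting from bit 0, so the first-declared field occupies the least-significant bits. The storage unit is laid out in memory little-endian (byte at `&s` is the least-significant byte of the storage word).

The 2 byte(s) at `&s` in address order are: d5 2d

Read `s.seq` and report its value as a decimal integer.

[0]=0xd5 [1]=0x2d (little-endian) → word 0x2dd5
tag:1 @ bit 0 → (0x2dd5>>0)&0x1 = 0x1
seq:3 @ bit 1 → (0x2dd5>>1)&0x7 = 0x2  ←
kind:3 @ bit 4 → (0x2dd5>>4)&0x7 = 0x5
chan:1 @ bit 7 → (0x2dd5>>7)&0x1 = 0x1
lvl:2 @ bit 8 → (0x2dd5>>8)&0x3 = 0x1
type:6 @ bit 10 → (0x2dd5>>10)&0x3f = 0xb

2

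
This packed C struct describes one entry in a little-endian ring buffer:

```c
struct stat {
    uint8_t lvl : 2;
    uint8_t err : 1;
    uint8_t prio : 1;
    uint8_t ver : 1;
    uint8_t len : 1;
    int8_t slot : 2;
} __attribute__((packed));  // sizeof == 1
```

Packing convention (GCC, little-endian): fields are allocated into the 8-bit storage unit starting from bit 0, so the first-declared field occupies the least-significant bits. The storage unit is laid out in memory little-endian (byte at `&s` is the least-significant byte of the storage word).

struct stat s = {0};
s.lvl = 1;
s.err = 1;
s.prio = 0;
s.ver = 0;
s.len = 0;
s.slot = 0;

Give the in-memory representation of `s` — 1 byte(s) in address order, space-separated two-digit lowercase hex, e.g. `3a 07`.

05

[0+:2] lvl=1 & 0x3 = 0x1; word=0x01
[2+:1] err=1 & 0x1 = 0x1; word=0x05
[3+:1] prio=0 & 0x1 = 0x0; word=0x05
[4+:1] ver=0 & 0x1 = 0x0; word=0x05
[5+:1] len=0 & 0x1 = 0x0; word=0x05
[6+:2] slot=0 & 0x3 = 0x0; word=0x05
word = 0x05 → little-endian bytes:
  [0]=0x05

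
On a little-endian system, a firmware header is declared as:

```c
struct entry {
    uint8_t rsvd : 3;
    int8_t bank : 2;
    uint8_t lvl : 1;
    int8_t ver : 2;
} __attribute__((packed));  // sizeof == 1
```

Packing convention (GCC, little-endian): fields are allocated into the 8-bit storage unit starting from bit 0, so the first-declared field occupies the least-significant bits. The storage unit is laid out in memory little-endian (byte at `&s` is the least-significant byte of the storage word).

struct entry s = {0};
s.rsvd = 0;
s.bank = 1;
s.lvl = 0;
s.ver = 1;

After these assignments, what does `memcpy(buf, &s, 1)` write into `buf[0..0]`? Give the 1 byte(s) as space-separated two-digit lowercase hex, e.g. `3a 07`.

48

rsvd (3b) val=0 bits=0x0 at bit 0: 0x00
bank (2b) val=1 bits=0x1 at bit 3: 0x08
lvl (1b) val=0 bits=0x0 at bit 5: 0x08
ver (2b) val=1 bits=0x1 at bit 6: 0x48
word = 0x48 → little-endian bytes:
  [0]=0x48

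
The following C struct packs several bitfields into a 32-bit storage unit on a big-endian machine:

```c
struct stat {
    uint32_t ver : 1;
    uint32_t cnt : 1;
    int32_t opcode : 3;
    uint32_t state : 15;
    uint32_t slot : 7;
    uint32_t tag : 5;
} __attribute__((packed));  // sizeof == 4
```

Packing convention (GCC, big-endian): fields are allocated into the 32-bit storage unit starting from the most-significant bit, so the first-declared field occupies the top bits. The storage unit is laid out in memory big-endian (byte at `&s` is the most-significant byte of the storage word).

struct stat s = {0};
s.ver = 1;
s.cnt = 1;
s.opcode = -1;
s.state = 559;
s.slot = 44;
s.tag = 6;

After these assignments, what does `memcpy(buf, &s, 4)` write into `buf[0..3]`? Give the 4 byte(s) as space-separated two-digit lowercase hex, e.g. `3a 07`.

[31+:1] ver=1 & 0x1 = 0x1; word=0x80000000
[30+:1] cnt=1 & 0x1 = 0x1; word=0xc0000000
[27+:3] opcode=-1 & 0x7 = 0x7; word=0xf8000000
[12+:15] state=559 & 0x7fff = 0x22f; word=0xf822f000
[5+:7] slot=44 & 0x7f = 0x2c; word=0xf822f580
[0+:5] tag=6 & 0x1f = 0x6; word=0xf822f586
word = 0xf822f586 → big-endian bytes:
  [0]=0xf8  [1]=0x22  [2]=0xf5  [3]=0x86

f8 22 f5 86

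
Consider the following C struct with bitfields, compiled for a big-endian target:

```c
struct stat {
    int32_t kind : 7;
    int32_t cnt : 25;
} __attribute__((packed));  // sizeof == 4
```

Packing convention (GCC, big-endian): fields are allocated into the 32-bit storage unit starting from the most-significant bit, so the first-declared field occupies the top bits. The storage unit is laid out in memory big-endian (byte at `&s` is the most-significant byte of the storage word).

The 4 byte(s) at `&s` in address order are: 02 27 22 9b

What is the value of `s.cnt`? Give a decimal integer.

2564763

[0]=0x02 [1]=0x27 [2]=0x22 [3]=0x9b (big-endian) → word 0x0227229b
kind:7 @ bit 25 → (0x0227229b>>25)&0x7f = 0x1
cnt:25 @ bit 0 → (0x0227229b>>0)&0x1ffffff = 0x27229b  ←
cnt signed 25b, MSB=0: value = 2564763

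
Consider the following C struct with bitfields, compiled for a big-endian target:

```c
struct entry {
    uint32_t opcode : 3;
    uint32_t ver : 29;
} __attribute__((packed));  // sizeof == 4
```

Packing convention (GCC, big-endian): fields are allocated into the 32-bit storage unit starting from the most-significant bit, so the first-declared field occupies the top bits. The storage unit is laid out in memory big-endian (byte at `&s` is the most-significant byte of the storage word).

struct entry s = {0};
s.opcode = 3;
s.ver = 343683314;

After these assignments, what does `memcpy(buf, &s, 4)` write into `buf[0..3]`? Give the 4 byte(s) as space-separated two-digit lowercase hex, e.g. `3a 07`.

opcode (3b) val=3 bits=0x3 at bit 29: 0x60000000
ver (29b) val=343683314 bits=0x147c30f2 at bit 0: 0x747c30f2
word = 0x747c30f2 → big-endian bytes:
  [0]=0x74  [1]=0x7c  [2]=0x30  [3]=0xf2

74 7c 30 f2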